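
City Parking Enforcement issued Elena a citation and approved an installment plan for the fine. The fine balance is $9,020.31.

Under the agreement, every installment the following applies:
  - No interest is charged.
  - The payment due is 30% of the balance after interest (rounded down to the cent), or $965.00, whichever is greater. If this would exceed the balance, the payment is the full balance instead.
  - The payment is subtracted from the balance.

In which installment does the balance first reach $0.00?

7

Installment 1: opening $9,020.31; payment $2,706.09; balance $6,314.22
Installment 2: opening $6,314.22; payment $1,894.26; balance $4,419.96
Installment 3: opening $4,419.96; payment $1,325.98; balance $3,093.98
Installment 4: opening $3,093.98; payment $965.00; balance $2,128.98
Installment 5: opening $2,128.98; payment $965.00; balance $1,163.98
Installment 6: opening $1,163.98; payment $965.00; balance $198.98
Installment 7: opening $198.98; payment $198.98; balance $0.00
Balance reaches $0.00 in installment 7.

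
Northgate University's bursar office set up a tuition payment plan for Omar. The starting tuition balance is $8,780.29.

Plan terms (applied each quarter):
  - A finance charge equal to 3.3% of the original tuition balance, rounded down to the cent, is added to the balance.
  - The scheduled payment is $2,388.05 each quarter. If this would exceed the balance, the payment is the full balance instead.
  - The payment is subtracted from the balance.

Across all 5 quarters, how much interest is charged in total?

# | Opening | Interest | Payment | End bal
1 | $8,780.29 | $289.74 | $2,388.05 | $6,681.98
2 | $6,681.98 | $289.74 | $2,388.05 | $4,583.67
3 | $4,583.67 | $289.74 | $2,388.05 | $2,485.36
4 | $2,485.36 | $289.74 | $2,388.05 | $387.05
5 | $387.05 | $289.74 | $676.79 | $0.00
Total interest: $289.74 + $289.74 + $289.74 + $289.74 + $289.74 = $1,448.70

$1,448.70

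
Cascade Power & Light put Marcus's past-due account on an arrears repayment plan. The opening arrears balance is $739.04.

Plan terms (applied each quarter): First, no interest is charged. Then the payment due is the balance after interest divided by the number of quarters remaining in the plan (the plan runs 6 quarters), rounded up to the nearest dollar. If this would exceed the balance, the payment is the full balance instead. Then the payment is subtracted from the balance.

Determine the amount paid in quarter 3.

$123.00

Quarter 1: $739.04 − $124.00 → $615.04
Quarter 2: $615.04 − $124.00 → $491.04
Quarter 3: $491.04 − $123.00 → $368.04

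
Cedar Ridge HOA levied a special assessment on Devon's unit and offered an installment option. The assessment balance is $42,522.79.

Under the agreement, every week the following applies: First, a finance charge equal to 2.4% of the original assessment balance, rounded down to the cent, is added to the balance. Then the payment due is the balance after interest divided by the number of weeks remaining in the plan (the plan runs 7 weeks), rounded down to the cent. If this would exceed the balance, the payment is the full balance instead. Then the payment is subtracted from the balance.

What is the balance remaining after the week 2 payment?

Week 1: $42,522.79 +$1,020.54 interest = $43,543.33; pay $6,220.47 → $37,322.86
Week 2: $37,322.86 +$1,020.54 interest = $38,343.40; pay $6,390.56 → $31,952.84

$31,952.84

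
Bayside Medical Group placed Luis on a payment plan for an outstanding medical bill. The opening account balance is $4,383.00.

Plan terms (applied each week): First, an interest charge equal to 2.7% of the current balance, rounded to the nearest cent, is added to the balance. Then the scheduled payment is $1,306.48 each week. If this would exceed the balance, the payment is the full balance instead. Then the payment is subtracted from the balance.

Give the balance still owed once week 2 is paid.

Week 1: opening $4,383.00; interest $118.34 → $4,501.34; payment $1,306.48; balance $3,194.86
Week 2: opening $3,194.86; interest $86.26 → $3,281.12; payment $1,306.48; balance $1,974.64

$1,974.64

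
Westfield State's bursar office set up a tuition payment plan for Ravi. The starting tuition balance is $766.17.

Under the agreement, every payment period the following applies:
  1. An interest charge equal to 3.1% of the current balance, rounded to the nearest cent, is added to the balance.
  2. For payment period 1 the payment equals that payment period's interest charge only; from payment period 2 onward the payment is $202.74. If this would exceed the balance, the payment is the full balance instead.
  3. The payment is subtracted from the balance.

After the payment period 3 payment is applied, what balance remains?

Payment period 1: $766.17 +$23.75 interest = $789.92; pay $23.75 → $766.17
Payment period 2: $766.17 +$23.75 interest = $789.92; pay $202.74 → $587.18
Payment period 3: $587.18 +$18.20 interest = $605.38; pay $202.74 → $402.64

$402.64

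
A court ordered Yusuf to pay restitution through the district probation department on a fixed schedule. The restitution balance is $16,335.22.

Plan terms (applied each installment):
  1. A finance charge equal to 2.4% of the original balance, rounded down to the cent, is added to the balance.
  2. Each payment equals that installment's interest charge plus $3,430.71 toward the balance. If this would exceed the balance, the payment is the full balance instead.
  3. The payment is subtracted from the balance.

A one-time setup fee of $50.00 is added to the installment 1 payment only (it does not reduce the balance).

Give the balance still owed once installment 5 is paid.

$0.00

Installment 1: $16,335.22 +$392.04 interest = $16,727.26; pay $3,822.75 (+ $50.00 fee) → $12,904.51
Installment 2: $12,904.51 +$392.04 interest = $13,296.55; pay $3,822.75 → $9,473.80
Installment 3: $9,473.80 +$392.04 interest = $9,865.84; pay $3,822.75 → $6,043.09
Installment 4: $6,043.09 +$392.04 interest = $6,435.13; pay $3,822.75 → $2,612.38
Installment 5: $2,612.38 +$392.04 interest = $3,004.42; pay $3,004.42 → $0.00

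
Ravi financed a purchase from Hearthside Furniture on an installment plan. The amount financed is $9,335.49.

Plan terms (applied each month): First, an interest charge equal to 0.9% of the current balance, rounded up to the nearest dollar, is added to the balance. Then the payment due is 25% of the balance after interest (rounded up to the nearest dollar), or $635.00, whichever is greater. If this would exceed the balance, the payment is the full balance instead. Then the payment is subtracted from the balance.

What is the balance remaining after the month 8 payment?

Month 1: $9,335.49 +$85.00 interest = $9,420.49; pay $2,356.00 → $7,064.49
Month 2: $7,064.49 +$64.00 interest = $7,128.49; pay $1,783.00 → $5,345.49
Month 3: $5,345.49 +$49.00 interest = $5,394.49; pay $1,349.00 → $4,045.49
Month 4: $4,045.49 +$37.00 interest = $4,082.49; pay $1,021.00 → $3,061.49
Month 5: $3,061.49 +$28.00 interest = $3,089.49; pay $773.00 → $2,316.49
Month 6: $2,316.49 +$21.00 interest = $2,337.49; pay $635.00 → $1,702.49
Month 7: $1,702.49 +$16.00 interest = $1,718.49; pay $635.00 → $1,083.49
Month 8: $1,083.49 +$10.00 interest = $1,093.49; pay $635.00 → $458.49

$458.49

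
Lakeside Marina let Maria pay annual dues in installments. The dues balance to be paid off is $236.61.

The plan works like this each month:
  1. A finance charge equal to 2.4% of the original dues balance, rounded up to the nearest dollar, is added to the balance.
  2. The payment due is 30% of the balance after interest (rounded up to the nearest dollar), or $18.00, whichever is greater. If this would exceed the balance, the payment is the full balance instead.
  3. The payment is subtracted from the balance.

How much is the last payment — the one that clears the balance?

Month 1: opening $236.61; interest $6.00 → $242.61; payment $73.00; balance $169.61
Month 2: opening $169.61; interest $6.00 → $175.61; payment $53.00; balance $122.61
Month 3: opening $122.61; interest $6.00 → $128.61; payment $39.00; balance $89.61
Month 4: opening $89.61; interest $6.00 → $95.61; payment $29.00; balance $66.61
Month 5: opening $66.61; interest $6.00 → $72.61; payment $22.00; balance $50.61
Month 6: opening $50.61; interest $6.00 → $56.61; payment $18.00; balance $38.61
Month 7: opening $38.61; interest $6.00 → $44.61; payment $18.00; balance $26.61
Month 8: opening $26.61; interest $6.00 → $32.61; payment $18.00; balance $14.61
Month 9: opening $14.61; interest $6.00 → $20.61; payment $18.00; balance $2.61
Month 10: opening $2.61; interest $6.00 → $8.61; payment $8.61; balance $0.00

$8.61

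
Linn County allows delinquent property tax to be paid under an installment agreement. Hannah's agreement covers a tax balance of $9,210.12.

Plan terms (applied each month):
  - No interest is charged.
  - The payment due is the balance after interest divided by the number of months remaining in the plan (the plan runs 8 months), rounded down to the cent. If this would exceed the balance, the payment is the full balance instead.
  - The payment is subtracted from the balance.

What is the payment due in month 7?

$1,151.27

Month 1: opening $9,210.12; payment $1,151.26; balance $8,058.86
Month 2: opening $8,058.86; payment $1,151.26; balance $6,907.60
Month 3: opening $6,907.60; payment $1,151.26; balance $5,756.34
Month 4: opening $5,756.34; payment $1,151.26; balance $4,605.08
Month 5: opening $4,605.08; payment $1,151.27; balance $3,453.81
Month 6: opening $3,453.81; payment $1,151.27; balance $2,302.54
Month 7: opening $2,302.54; payment $1,151.27; balance $1,151.27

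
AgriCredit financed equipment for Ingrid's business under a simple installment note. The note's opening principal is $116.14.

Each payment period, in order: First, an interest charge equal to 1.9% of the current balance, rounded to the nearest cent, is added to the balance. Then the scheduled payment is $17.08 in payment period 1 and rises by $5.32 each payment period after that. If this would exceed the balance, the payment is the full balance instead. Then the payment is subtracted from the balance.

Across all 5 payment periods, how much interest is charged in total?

$7.14

# | Opening | Interest | Payment | End bal
1 | $116.14 | $2.21 | $17.08 | $101.27
2 | $101.27 | $1.92 | $22.40 | $80.79
3 | $80.79 | $1.54 | $27.72 | $54.61
4 | $54.61 | $1.04 | $33.04 | $22.61
5 | $22.61 | $0.43 | $23.04 | $0.00
Total interest: $2.21 + $1.92 + $1.54 + $1.04 + $0.43 = $7.14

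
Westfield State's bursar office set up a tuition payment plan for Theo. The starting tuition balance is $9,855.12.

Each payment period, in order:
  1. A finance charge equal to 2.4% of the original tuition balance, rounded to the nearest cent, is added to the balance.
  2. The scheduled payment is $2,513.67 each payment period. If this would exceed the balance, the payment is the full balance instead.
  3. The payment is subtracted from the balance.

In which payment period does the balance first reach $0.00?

# | Opening | Interest | Payment | End bal
1 | $9,855.12 | $236.52 | $2,513.67 | $7,577.97
2 | $7,577.97 | $236.52 | $2,513.67 | $5,300.82
3 | $5,300.82 | $236.52 | $2,513.67 | $3,023.67
4 | $3,023.67 | $236.52 | $2,513.67 | $746.52
5 | $746.52 | $236.52 | $983.04 | $0.00
Balance reaches $0.00 in payment period 5.

5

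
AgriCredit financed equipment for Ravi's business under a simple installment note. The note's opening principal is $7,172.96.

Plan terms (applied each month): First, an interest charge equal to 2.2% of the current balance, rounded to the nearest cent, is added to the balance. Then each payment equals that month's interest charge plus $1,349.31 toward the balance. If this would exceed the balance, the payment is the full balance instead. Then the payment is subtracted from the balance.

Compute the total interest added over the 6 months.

Month 1: opening $7,172.96; interest $157.81 → $7,330.77; payment $1,507.12; balance $5,823.65
Month 2: opening $5,823.65; interest $128.12 → $5,951.77; payment $1,477.43; balance $4,474.34
Month 3: opening $4,474.34; interest $98.44 → $4,572.78; payment $1,447.75; balance $3,125.03
Month 4: opening $3,125.03; interest $68.75 → $3,193.78; payment $1,418.06; balance $1,775.72
Month 5: opening $1,775.72; interest $39.07 → $1,814.79; payment $1,388.38; balance $426.41
Month 6: opening $426.41; interest $9.38 → $435.79; payment $435.79; balance $0.00
Total interest: $157.81 + $128.12 + $98.44 + $68.75 + $39.07 + $9.38 = $501.57

$501.57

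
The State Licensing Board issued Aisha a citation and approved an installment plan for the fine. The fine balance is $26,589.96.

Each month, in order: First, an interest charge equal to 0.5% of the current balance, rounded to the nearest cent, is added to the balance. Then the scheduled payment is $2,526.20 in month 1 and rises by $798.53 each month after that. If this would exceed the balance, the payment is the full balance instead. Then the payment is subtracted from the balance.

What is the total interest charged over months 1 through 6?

$536.84

# | Opening | Interest | Payment | End bal
1 | $26,589.96 | $132.95 | $2,526.20 | $24,196.71
2 | $24,196.71 | $120.98 | $3,324.73 | $20,992.96
3 | $20,992.96 | $104.96 | $4,123.26 | $16,974.66
4 | $16,974.66 | $84.87 | $4,921.79 | $12,137.74
5 | $12,137.74 | $60.69 | $5,720.32 | $6,478.11
6 | $6,478.11 | $32.39 | $6,510.50 | $0.00
Total interest: $132.95 + $120.98 + $104.96 + $84.87 + $60.69 + $32.39 = $536.84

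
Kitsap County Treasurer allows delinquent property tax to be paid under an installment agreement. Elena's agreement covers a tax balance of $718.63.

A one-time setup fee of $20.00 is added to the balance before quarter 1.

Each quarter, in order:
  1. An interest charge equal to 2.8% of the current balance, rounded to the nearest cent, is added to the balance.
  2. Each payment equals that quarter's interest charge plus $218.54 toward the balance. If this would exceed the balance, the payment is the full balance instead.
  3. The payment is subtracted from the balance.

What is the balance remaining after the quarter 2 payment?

$301.55

# | Opening | Interest | Payment | End bal
1 | $738.63 | $20.68 | $239.22 | $520.09
2 | $520.09 | $14.56 | $233.10 | $301.55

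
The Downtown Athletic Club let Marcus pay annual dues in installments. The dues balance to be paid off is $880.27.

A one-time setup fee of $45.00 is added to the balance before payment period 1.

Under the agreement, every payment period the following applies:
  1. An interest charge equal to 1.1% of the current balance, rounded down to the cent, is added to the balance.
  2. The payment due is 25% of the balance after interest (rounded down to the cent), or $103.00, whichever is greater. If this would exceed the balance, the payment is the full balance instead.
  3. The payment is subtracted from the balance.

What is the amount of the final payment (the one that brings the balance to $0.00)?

$2.56

Payment period 1: $925.27 +$10.17 interest = $935.44; pay $233.86 → $701.58
Payment period 2: $701.58 +$7.71 interest = $709.29; pay $177.32 → $531.97
Payment period 3: $531.97 +$5.85 interest = $537.82; pay $134.45 → $403.37
Payment period 4: $403.37 +$4.43 interest = $407.80; pay $103.00 → $304.80
Payment period 5: $304.80 +$3.35 interest = $308.15; pay $103.00 → $205.15
Payment period 6: $205.15 +$2.25 interest = $207.40; pay $103.00 → $104.40
Payment period 7: $104.40 +$1.14 interest = $105.54; pay $103.00 → $2.54
Payment period 8: $2.54 +$0.02 interest = $2.56; pay $2.56 → $0.00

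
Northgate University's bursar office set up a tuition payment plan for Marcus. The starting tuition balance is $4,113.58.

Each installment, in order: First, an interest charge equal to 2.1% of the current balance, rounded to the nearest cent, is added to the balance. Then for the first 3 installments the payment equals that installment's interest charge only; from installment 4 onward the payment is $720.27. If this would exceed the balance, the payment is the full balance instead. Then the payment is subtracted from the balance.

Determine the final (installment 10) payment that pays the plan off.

$107.12

Installment 1: opening $4,113.58; interest $86.39 → $4,199.97; payment $86.39; balance $4,113.58
Installment 2: opening $4,113.58; interest $86.39 → $4,199.97; payment $86.39; balance $4,113.58
Installment 3: opening $4,113.58; interest $86.39 → $4,199.97; payment $86.39; balance $4,113.58
Installment 4: opening $4,113.58; interest $86.39 → $4,199.97; payment $720.27; balance $3,479.70
Installment 5: opening $3,479.70; interest $73.07 → $3,552.77; payment $720.27; balance $2,832.50
Installment 6: opening $2,832.50; interest $59.48 → $2,891.98; payment $720.27; balance $2,171.71
Installment 7: opening $2,171.71; interest $45.61 → $2,217.32; payment $720.27; balance $1,497.05
Installment 8: opening $1,497.05; interest $31.44 → $1,528.49; payment $720.27; balance $808.22
Installment 9: opening $808.22; interest $16.97 → $825.19; payment $720.27; balance $104.92
Installment 10: opening $104.92; interest $2.20 → $107.12; payment $107.12; balance $0.00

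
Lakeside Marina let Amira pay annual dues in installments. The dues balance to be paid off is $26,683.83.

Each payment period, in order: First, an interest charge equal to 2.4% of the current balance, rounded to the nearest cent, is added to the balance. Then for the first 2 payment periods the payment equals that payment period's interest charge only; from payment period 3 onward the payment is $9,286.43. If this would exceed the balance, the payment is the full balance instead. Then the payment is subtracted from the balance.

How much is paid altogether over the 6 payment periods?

# | Opening | Interest | Payment | End bal
1 | $26,683.83 | $640.41 | $640.41 | $26,683.83
2 | $26,683.83 | $640.41 | $640.41 | $26,683.83
3 | $26,683.83 | $640.41 | $9,286.43 | $18,037.81
4 | $18,037.81 | $432.91 | $9,286.43 | $9,184.29
5 | $9,184.29 | $220.42 | $9,286.43 | $118.28
6 | $118.28 | $2.84 | $121.12 | $0.00
Total paid: $29,261.23

$29,261.23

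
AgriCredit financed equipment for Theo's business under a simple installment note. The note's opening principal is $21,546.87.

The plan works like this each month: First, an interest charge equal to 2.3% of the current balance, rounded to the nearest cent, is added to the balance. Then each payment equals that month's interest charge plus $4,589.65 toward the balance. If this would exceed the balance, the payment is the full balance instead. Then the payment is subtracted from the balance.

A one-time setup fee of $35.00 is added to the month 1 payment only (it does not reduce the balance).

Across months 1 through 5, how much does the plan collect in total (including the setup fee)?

$23,004.14

Month 1: $21,546.87 +$495.58 interest = $22,042.45; pay $5,085.23 (+ $35.00 fee) → $16,957.22
Month 2: $16,957.22 +$390.02 interest = $17,347.24; pay $4,979.67 → $12,367.57
Month 3: $12,367.57 +$284.45 interest = $12,652.02; pay $4,874.10 → $7,777.92
Month 4: $7,777.92 +$178.89 interest = $7,956.81; pay $4,768.54 → $3,188.27
Month 5: $3,188.27 +$73.33 interest = $3,261.60; pay $3,261.60 → $0.00
Total paid: $23,004.14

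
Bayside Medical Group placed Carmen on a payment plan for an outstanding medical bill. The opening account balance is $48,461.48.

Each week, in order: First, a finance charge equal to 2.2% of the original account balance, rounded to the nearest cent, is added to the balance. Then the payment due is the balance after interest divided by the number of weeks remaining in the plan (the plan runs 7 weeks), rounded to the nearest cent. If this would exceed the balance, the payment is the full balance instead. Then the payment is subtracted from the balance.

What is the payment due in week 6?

$8,621.29

# | Opening | Interest | Payment | End bal
1 | $48,461.48 | $1,066.15 | $7,075.38 | $42,452.25
2 | $42,452.25 | $1,066.15 | $7,253.07 | $36,265.33
3 | $36,265.33 | $1,066.15 | $7,466.30 | $29,865.18
4 | $29,865.18 | $1,066.15 | $7,732.83 | $23,198.50
5 | $23,198.50 | $1,066.15 | $8,088.22 | $16,176.43
6 | $16,176.43 | $1,066.15 | $8,621.29 | $8,621.29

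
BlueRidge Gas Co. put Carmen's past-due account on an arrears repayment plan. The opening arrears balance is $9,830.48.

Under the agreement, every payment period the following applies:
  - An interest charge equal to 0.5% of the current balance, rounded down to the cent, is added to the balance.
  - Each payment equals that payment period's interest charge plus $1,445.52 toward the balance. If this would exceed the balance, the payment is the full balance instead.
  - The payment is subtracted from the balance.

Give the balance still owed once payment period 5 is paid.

$2,602.88

Payment period 1: opening $9,830.48; interest $49.15 → $9,879.63; payment $1,494.67; balance $8,384.96
Payment period 2: opening $8,384.96; interest $41.92 → $8,426.88; payment $1,487.44; balance $6,939.44
Payment period 3: opening $6,939.44; interest $34.69 → $6,974.13; payment $1,480.21; balance $5,493.92
Payment period 4: opening $5,493.92; interest $27.46 → $5,521.38; payment $1,472.98; balance $4,048.40
Payment period 5: opening $4,048.40; interest $20.24 → $4,068.64; payment $1,465.76; balance $2,602.88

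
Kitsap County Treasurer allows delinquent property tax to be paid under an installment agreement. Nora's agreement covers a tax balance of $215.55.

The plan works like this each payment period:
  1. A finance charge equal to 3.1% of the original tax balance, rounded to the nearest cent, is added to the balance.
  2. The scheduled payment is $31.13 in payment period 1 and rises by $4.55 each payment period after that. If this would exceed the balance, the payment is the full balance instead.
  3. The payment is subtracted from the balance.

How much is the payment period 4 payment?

$44.78

Payment period 1: opening $215.55; interest $6.68 → $222.23; payment $31.13; balance $191.10
Payment period 2: opening $191.10; interest $6.68 → $197.78; payment $35.68; balance $162.10
Payment period 3: opening $162.10; interest $6.68 → $168.78; payment $40.23; balance $128.55
Payment period 4: opening $128.55; interest $6.68 → $135.23; payment $44.78; balance $90.45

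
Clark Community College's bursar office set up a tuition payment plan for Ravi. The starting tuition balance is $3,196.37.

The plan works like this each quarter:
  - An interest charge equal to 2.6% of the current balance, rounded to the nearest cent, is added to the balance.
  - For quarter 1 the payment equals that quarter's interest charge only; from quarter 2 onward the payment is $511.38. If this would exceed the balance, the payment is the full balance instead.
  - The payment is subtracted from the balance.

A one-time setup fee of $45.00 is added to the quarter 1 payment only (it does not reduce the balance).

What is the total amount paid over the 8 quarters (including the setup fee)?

$3,661.99

# | Opening | Interest | Payment | Fee | End bal
1 | $3,196.37 | $83.11 | $83.11 | $45.00 | $3,196.37
2 | $3,196.37 | $83.11 | $511.38 | — | $2,768.10
3 | $2,768.10 | $71.97 | $511.38 | — | $2,328.69
4 | $2,328.69 | $60.55 | $511.38 | — | $1,877.86
5 | $1,877.86 | $48.82 | $511.38 | — | $1,415.30
6 | $1,415.30 | $36.80 | $511.38 | — | $940.72
7 | $940.72 | $24.46 | $511.38 | — | $453.80
8 | $453.80 | $11.80 | $465.60 | — | $0.00
Total paid: $3,661.99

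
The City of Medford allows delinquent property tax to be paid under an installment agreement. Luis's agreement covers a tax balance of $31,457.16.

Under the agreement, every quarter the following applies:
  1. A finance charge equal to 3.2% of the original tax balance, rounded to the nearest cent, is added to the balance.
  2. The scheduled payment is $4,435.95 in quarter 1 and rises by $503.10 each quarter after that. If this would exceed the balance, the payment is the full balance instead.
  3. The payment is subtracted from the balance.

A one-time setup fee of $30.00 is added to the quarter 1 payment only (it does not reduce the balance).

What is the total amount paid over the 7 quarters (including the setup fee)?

# | Opening | Interest | Payment | Fee | End bal
1 | $31,457.16 | $1,006.63 | $4,435.95 | $30.00 | $28,027.84
2 | $28,027.84 | $1,006.63 | $4,939.05 | — | $24,095.42
3 | $24,095.42 | $1,006.63 | $5,442.15 | — | $19,659.90
4 | $19,659.90 | $1,006.63 | $5,945.25 | — | $14,721.28
5 | $14,721.28 | $1,006.63 | $6,448.35 | — | $9,279.56
6 | $9,279.56 | $1,006.63 | $6,951.45 | — | $3,334.74
7 | $3,334.74 | $1,006.63 | $4,341.37 | — | $0.00
Total paid: $38,533.57

$38,533.57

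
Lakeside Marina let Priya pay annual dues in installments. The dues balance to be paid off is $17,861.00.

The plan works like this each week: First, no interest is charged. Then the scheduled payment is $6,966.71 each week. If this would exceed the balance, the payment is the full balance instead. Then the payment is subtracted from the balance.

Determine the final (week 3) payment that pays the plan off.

Week 1: opening $17,861.00; payment $6,966.71; balance $10,894.29
Week 2: opening $10,894.29; payment $6,966.71; balance $3,927.58
Week 3: opening $3,927.58; payment $3,927.58; balance $0.00

$3,927.58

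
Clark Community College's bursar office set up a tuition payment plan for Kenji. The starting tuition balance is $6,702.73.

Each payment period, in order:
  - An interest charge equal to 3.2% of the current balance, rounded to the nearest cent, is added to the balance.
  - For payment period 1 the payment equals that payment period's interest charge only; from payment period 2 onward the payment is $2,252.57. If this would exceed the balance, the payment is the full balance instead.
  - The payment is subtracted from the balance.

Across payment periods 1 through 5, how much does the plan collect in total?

$7,375.44

Payment period 1: $6,702.73 +$214.49 interest = $6,917.22; pay $214.49 → $6,702.73
Payment period 2: $6,702.73 +$214.49 interest = $6,917.22; pay $2,252.57 → $4,664.65
Payment period 3: $4,664.65 +$149.27 interest = $4,813.92; pay $2,252.57 → $2,561.35
Payment period 4: $2,561.35 +$81.96 interest = $2,643.31; pay $2,252.57 → $390.74
Payment period 5: $390.74 +$12.50 interest = $403.24; pay $403.24 → $0.00
Total paid: $7,375.44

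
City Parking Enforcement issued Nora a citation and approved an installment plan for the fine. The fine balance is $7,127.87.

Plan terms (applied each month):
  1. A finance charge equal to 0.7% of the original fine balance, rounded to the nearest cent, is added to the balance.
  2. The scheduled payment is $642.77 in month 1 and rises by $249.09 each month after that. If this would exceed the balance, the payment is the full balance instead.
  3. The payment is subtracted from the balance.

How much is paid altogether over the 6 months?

Month 1: $7,127.87 +$49.90 interest = $7,177.77; pay $642.77 → $6,535.00
Month 2: $6,535.00 +$49.90 interest = $6,584.90; pay $891.86 → $5,693.04
Month 3: $5,693.04 +$49.90 interest = $5,742.94; pay $1,140.95 → $4,601.99
Month 4: $4,601.99 +$49.90 interest = $4,651.89; pay $1,390.04 → $3,261.85
Month 5: $3,261.85 +$49.90 interest = $3,311.75; pay $1,639.13 → $1,672.62
Month 6: $1,672.62 +$49.90 interest = $1,722.52; pay $1,722.52 → $0.00
Total paid: $7,427.27

$7,427.27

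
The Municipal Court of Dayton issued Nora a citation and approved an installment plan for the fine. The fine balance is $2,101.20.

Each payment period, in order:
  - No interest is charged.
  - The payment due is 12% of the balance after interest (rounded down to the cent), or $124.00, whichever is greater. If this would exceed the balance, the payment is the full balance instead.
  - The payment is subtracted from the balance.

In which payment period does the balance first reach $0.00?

14

Payment period 1: opening $2,101.20; payment $252.14; balance $1,849.06
Payment period 2: opening $1,849.06; payment $221.88; balance $1,627.18
Payment period 3: opening $1,627.18; payment $195.26; balance $1,431.92
Payment period 4: opening $1,431.92; payment $171.83; balance $1,260.09
Payment period 5: opening $1,260.09; payment $151.21; balance $1,108.88
Payment period 6: opening $1,108.88; payment $133.06; balance $975.82
Payment period 7: opening $975.82; payment $124.00; balance $851.82
Payment period 8: opening $851.82; payment $124.00; balance $727.82
Payment period 9: opening $727.82; payment $124.00; balance $603.82
Payment period 10: opening $603.82; payment $124.00; balance $479.82
Payment period 11: opening $479.82; payment $124.00; balance $355.82
Payment period 12: opening $355.82; payment $124.00; balance $231.82
Payment period 13: opening $231.82; payment $124.00; balance $107.82
Payment period 14: opening $107.82; payment $107.82; balance $0.00
Balance reaches $0.00 in payment period 14.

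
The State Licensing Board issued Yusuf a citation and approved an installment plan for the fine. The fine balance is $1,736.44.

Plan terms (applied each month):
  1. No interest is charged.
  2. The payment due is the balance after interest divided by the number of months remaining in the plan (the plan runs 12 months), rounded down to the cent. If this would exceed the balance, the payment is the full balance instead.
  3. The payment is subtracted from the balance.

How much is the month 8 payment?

# | Opening | Payment | End bal
1 | $1,736.44 | $144.70 | $1,591.74
2 | $1,591.74 | $144.70 | $1,447.04
3 | $1,447.04 | $144.70 | $1,302.34
4 | $1,302.34 | $144.70 | $1,157.64
5 | $1,157.64 | $144.70 | $1,012.94
6 | $1,012.94 | $144.70 | $868.24
7 | $868.24 | $144.70 | $723.54
8 | $723.54 | $144.70 | $578.84

$144.70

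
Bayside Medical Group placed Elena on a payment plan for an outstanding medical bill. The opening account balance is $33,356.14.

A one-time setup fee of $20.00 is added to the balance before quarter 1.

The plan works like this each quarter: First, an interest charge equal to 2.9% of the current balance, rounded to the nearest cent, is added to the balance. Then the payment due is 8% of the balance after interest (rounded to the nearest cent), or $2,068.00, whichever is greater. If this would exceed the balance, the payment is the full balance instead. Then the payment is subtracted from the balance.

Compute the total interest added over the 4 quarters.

Quarter 1: opening $33,376.14; interest $967.91 → $34,344.05; payment $2,747.52; balance $31,596.53
Quarter 2: opening $31,596.53; interest $916.30 → $32,512.83; payment $2,601.03; balance $29,911.80
Quarter 3: opening $29,911.80; interest $867.44 → $30,779.24; payment $2,462.34; balance $28,316.90
Quarter 4: opening $28,316.90; interest $821.19 → $29,138.09; payment $2,331.05; balance $26,807.04
Total interest: $967.91 + $916.30 + $867.44 + $821.19 = $3,572.84

$3,572.84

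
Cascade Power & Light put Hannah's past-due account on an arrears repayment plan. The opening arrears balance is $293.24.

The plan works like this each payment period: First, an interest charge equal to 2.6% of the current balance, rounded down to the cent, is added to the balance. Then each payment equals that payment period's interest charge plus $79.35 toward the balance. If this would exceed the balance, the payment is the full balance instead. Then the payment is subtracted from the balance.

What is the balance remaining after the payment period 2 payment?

$134.54

Payment period 1: opening $293.24; interest $7.62 → $300.86; payment $86.97; balance $213.89
Payment period 2: opening $213.89; interest $5.56 → $219.45; payment $84.91; balance $134.54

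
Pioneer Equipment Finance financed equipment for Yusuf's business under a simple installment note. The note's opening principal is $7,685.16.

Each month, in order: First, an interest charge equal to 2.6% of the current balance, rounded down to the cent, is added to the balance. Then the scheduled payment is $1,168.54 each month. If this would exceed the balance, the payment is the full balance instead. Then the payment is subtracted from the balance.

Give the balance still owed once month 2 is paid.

# | Opening | Interest | Payment | End bal
1 | $7,685.16 | $199.81 | $1,168.54 | $6,716.43
2 | $6,716.43 | $174.62 | $1,168.54 | $5,722.51

$5,722.51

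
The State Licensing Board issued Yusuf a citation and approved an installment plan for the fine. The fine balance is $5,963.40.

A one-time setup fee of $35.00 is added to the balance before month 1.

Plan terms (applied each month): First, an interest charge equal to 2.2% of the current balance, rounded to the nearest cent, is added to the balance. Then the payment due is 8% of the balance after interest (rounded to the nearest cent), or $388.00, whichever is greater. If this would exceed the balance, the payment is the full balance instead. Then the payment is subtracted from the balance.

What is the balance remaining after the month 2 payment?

Month 1: opening $5,998.40; interest $131.96 → $6,130.36; payment $490.43; balance $5,639.93
Month 2: opening $5,639.93; interest $124.08 → $5,764.01; payment $461.12; balance $5,302.89

$5,302.89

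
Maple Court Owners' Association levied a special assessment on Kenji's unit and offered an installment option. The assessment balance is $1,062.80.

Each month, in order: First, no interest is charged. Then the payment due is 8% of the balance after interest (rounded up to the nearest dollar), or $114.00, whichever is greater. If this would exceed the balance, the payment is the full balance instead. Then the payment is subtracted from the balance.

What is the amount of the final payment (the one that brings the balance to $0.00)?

$36.80

Month 1: opening $1,062.80; payment $114.00; balance $948.80
Month 2: opening $948.80; payment $114.00; balance $834.80
Month 3: opening $834.80; payment $114.00; balance $720.80
Month 4: opening $720.80; payment $114.00; balance $606.80
Month 5: opening $606.80; payment $114.00; balance $492.80
Month 6: opening $492.80; payment $114.00; balance $378.80
Month 7: opening $378.80; payment $114.00; balance $264.80
Month 8: opening $264.80; payment $114.00; balance $150.80
Month 9: opening $150.80; payment $114.00; balance $36.80
Month 10: opening $36.80; payment $36.80; balance $0.00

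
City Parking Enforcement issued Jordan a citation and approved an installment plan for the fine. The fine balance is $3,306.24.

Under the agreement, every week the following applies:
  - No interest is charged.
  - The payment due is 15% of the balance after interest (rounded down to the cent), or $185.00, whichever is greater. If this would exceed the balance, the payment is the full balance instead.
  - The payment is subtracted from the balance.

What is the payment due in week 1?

Week 1: $3,306.24 − $495.93 → $2,810.31

$495.93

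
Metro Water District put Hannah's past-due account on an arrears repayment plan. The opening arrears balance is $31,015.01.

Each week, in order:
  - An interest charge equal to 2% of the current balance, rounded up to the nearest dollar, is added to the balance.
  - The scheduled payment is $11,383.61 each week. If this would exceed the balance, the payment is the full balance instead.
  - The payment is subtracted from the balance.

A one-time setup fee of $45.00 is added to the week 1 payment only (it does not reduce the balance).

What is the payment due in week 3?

$9,460.79

Week 1: opening $31,015.01; interest $621.00 → $31,636.01; payment $11,383.61 (+ $45.00 fee); balance $20,252.40
Week 2: opening $20,252.40; interest $406.00 → $20,658.40; payment $11,383.61; balance $9,274.79
Week 3: opening $9,274.79; interest $186.00 → $9,460.79; payment $9,460.79; balance $0.00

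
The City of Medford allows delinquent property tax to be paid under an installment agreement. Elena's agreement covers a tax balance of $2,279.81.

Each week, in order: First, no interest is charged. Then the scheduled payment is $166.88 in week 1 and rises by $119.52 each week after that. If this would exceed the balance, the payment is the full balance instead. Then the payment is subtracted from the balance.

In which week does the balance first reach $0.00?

6

Week 1: opening $2,279.81; payment $166.88; balance $2,112.93
Week 2: opening $2,112.93; payment $286.40; balance $1,826.53
Week 3: opening $1,826.53; payment $405.92; balance $1,420.61
Week 4: opening $1,420.61; payment $525.44; balance $895.17
Week 5: opening $895.17; payment $644.96; balance $250.21
Week 6: opening $250.21; payment $250.21; balance $0.00
Balance reaches $0.00 in week 6.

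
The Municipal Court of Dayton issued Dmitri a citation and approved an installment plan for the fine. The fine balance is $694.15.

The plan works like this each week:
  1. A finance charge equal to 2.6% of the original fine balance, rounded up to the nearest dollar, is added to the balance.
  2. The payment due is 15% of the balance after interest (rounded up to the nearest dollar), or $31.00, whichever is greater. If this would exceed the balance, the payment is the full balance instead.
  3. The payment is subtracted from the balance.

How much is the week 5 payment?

Week 1: opening $694.15; interest $19.00 → $713.15; payment $107.00; balance $606.15
Week 2: opening $606.15; interest $19.00 → $625.15; payment $94.00; balance $531.15
Week 3: opening $531.15; interest $19.00 → $550.15; payment $83.00; balance $467.15
Week 4: opening $467.15; interest $19.00 → $486.15; payment $73.00; balance $413.15
Week 5: opening $413.15; interest $19.00 → $432.15; payment $65.00; balance $367.15

$65.00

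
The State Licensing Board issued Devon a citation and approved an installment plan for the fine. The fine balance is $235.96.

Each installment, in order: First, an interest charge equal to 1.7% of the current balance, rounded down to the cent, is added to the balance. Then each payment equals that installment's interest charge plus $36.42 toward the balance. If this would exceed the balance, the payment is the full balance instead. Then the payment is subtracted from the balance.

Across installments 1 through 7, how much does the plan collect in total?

Installment 1: $235.96 +$4.01 interest = $239.97; pay $40.43 → $199.54
Installment 2: $199.54 +$3.39 interest = $202.93; pay $39.81 → $163.12
Installment 3: $163.12 +$2.77 interest = $165.89; pay $39.19 → $126.70
Installment 4: $126.70 +$2.15 interest = $128.85; pay $38.57 → $90.28
Installment 5: $90.28 +$1.53 interest = $91.81; pay $37.95 → $53.86
Installment 6: $53.86 +$0.91 interest = $54.77; pay $37.33 → $17.44
Installment 7: $17.44 +$0.29 interest = $17.73; pay $17.73 → $0.00
Total paid: $251.01

$251.01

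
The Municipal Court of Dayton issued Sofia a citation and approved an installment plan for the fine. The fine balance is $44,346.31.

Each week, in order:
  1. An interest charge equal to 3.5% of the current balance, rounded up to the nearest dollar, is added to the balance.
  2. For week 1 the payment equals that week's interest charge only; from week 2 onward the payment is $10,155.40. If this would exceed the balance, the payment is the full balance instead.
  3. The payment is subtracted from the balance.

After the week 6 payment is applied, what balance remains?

Week 1: opening $44,346.31; interest $1,553.00 → $45,899.31; payment $1,553.00; balance $44,346.31
Week 2: opening $44,346.31; interest $1,553.00 → $45,899.31; payment $10,155.40; balance $35,743.91
Week 3: opening $35,743.91; interest $1,252.00 → $36,995.91; payment $10,155.40; balance $26,840.51
Week 4: opening $26,840.51; interest $940.00 → $27,780.51; payment $10,155.40; balance $17,625.11
Week 5: opening $17,625.11; interest $617.00 → $18,242.11; payment $10,155.40; balance $8,086.71
Week 6: opening $8,086.71; interest $284.00 → $8,370.71; payment $8,370.71; balance $0.00

$0.00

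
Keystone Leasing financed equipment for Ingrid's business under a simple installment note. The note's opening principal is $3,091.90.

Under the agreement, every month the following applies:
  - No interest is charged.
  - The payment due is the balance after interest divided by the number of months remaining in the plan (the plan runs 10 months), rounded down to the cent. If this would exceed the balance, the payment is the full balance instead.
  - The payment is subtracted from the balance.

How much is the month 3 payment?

$309.19

# | Opening | Payment | End bal
1 | $3,091.90 | $309.19 | $2,782.71
2 | $2,782.71 | $309.19 | $2,473.52
3 | $2,473.52 | $309.19 | $2,164.33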